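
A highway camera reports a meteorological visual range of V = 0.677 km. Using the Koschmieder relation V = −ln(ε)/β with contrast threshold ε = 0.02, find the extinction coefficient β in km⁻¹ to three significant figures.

5.78 km⁻¹

β = −ln(0.02) / V = 3.912 / 0.677 = 5.7785 km⁻¹.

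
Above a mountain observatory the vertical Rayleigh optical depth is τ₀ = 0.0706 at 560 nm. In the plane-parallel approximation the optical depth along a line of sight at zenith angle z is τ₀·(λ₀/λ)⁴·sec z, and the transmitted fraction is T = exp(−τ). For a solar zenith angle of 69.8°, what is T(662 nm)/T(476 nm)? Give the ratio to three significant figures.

Airmass: sec 69.8° = 2.8960.
τ(662 nm) = 0.0706 × (560/662)⁴ × 2.8960 = 0.0706 × 0.5121 × 2.8960 = 0.1047.
τ(476 nm) = 0.0706 × (560/476)⁴ × 2.8960 = 0.0706 × 1.9157 × 2.8960 = 0.3917.
T(662)/T(476) = exp(τ_B − τ_A) = exp(0.2870) = 1.3324.

1.33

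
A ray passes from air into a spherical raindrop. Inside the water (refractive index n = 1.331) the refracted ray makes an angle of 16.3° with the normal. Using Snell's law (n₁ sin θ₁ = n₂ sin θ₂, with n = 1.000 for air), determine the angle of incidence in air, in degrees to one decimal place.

21.9°

Snell: sin θ_i = n · sin θ_r = 1.331 × sin 16.3° = 1.331 × 0.2807 = 0.3736.
θ_i = arcsin(0.3736) = 21.94°.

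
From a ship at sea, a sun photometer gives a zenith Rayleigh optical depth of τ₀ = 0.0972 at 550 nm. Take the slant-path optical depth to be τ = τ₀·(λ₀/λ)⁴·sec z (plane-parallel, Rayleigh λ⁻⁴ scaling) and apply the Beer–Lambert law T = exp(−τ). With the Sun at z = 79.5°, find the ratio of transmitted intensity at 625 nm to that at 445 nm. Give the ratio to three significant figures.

Airmass: sec 79.5° = 5.4874.
τ(625 nm) = 0.0972 × (550/625)⁴ × 5.4874 = 0.0972 × 0.5997 × 5.4874 = 0.3199.
τ(445 nm) = 0.0972 × (550/445)⁴ × 5.4874 = 0.0972 × 2.3335 × 5.4874 = 1.2446.
T(625)/T(445) = exp(τ_B − τ_A) = exp(0.9248) = 2.5213.

2.52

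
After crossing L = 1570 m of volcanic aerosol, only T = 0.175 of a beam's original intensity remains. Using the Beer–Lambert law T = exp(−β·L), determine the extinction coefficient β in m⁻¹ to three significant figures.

0.00111 m⁻¹

Beer–Lambert: T = exp(−βL) ⇒ β = −ln(T)/L = −ln(0.175)/1570 = 1.7430/1570 = 0.00111 m⁻¹.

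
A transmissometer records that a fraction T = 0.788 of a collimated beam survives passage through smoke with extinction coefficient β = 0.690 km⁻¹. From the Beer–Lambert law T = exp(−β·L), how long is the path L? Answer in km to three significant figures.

Beer–Lambert: T = exp(−βL) ⇒ L = −ln(T)/β = −ln(0.788)/0.690 = 0.2383/0.690 = 0.3453 km.

0.345 km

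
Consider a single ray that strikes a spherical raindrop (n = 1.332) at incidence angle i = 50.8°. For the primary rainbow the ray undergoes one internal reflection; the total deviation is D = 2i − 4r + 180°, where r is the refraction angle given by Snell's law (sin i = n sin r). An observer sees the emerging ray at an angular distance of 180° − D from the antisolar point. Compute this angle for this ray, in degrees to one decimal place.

40.7°

sin r = sin 50.8° / 1.332 = 0.7749/1.332 = 0.5818; r = 35.58°.
D = 2·50.8° − 4·35.58° + 180° = 101.60° − 142.31° + 180° = 139.29°.
Angle from antisolar point = 180° − D = 40.71°.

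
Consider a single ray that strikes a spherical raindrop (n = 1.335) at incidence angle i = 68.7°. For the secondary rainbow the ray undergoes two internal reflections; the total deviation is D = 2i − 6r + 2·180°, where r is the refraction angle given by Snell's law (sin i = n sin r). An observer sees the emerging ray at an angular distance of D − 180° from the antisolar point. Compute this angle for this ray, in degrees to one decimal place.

sin r = sin 68.7° / 1.335 = 0.9317/1.335 = 0.6979; r = 44.26°.
D = 2·68.7° − 6·44.26° + 2·180° = 137.40° − 265.55° + 360° = 231.85°.
Angle from antisolar point = D − 180° = 51.85°.

51.8°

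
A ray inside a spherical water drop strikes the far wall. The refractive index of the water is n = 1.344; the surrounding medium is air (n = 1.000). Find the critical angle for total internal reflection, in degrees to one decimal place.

sin θ_c = n_air / n = 1.000 / 1.344 = 0.7440.
θ_c = arcsin(0.7440) = 48.08°.

48.1°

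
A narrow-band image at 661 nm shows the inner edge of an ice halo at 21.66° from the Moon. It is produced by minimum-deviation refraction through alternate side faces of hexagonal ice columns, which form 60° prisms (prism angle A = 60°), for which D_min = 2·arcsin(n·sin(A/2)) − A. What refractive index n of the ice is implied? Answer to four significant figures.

1.308

Rearranging: n = sin((D_min + A)/2) / sin(A/2).
(D_min + A)/2 = (21.66° + 60°)/2 = 40.830°.
n = sin 40.830° / sin 30° = 0.6538 / 0.5000 = 1.3076.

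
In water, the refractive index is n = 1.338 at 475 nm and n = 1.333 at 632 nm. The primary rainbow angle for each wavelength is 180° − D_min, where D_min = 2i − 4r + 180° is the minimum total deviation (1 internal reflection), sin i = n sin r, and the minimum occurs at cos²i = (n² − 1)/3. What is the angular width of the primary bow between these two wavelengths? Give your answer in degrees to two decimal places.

0.72°

At 475 nm (n = 1.338): cos²i = 0.26341 → i = 59.120°, r = 39.899°, D_min = 138.643°, rainbow angle = 41.357°.
At 632 nm (n = 1.333): cos²i = 0.25896 → i = 59.410°, r = 40.225°, D_min = 137.922°, rainbow angle = 42.078°.
Angular width = |41.357° − 42.078°| = 0.722°.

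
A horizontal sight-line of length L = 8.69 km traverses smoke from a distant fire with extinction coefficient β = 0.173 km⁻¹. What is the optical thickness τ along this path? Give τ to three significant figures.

τ = β·L = 0.173 × 8.69 = 1.5034.

1.50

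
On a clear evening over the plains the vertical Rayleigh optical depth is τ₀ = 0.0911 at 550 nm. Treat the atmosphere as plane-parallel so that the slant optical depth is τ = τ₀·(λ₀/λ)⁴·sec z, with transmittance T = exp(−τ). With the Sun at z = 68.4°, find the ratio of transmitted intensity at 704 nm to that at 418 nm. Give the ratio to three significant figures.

1.91

Airmass: sec 68.4° = 2.7165.
τ(704 nm) = 0.0911 × (550/704)⁴ × 2.7165 = 0.0911 × 0.3725 × 2.7165 = 0.0922.
τ(418 nm) = 0.0911 × (550/418)⁴ × 2.7165 = 0.0911 × 2.9974 × 2.7165 = 0.7418.
T(704)/T(418) = exp(τ_B − τ_A) = exp(0.6496) = 1.9147.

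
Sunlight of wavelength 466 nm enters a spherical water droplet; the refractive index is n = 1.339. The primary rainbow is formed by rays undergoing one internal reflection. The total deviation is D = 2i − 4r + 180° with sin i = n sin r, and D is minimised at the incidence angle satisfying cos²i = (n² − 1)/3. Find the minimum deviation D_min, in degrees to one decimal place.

cos²i = (1.79292 − 1)/3 = 0.26431; i = arccos(0.51411) = 59.062°.
sin r = sin 59.062°/1.339 = 0.64057; r = 39.834°.
D_min = 2·59.062° − 4·39.834° + 180° = 138.786°.

138.8°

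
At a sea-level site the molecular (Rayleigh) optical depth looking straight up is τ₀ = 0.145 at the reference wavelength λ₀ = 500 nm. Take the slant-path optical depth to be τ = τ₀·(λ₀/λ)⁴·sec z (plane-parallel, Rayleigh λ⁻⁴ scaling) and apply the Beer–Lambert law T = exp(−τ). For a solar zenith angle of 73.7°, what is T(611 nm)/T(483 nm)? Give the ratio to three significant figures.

Airmass: sec 73.7° = 3.5629.
τ(611 nm) = 0.145 × (500/611)⁴ × 3.5629 = 0.145 × 0.4485 × 3.5629 = 0.2317.
τ(483 nm) = 0.145 × (500/483)⁴ × 3.5629 = 0.145 × 1.1484 × 3.5629 = 0.5933.
T(611)/T(483) = exp(τ_B − τ_A) = exp(0.3616) = 1.4356.

1.44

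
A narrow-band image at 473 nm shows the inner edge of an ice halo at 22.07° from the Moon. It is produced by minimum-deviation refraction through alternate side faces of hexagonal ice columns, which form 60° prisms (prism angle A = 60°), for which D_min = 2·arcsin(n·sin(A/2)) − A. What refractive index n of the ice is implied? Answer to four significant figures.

1.313

Rearranging: n = sin((D_min + A)/2) / sin(A/2).
(D_min + A)/2 = (22.07° + 60°)/2 = 41.035°.
n = sin 41.035° / sin 30° = 0.6565 / 0.5000 = 1.3130.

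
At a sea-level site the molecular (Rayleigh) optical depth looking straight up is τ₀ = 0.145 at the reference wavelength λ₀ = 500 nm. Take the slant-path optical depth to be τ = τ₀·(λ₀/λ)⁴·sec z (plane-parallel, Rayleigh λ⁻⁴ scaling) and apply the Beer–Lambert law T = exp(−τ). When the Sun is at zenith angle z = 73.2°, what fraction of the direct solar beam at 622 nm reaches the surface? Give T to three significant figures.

0.811

sec 73.2° = 3.4598.
τ = 0.145 × (500/622)⁴ × 3.4598 = 0.145 × 0.4176 × 3.4598 = 0.2095.
T = exp(−0.2095) = 0.8110.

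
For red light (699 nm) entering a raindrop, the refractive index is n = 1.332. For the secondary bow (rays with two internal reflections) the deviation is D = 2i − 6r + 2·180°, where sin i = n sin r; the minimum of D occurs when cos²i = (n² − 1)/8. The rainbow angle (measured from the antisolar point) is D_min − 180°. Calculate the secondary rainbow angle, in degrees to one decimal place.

50.6°

cos²i = (1.77422 − 1)/8 = 0.09678; i = arccos(0.31109) = 71.875°.
sin r = sin 71.875°/1.332 = 0.71350; r = 45.520°.
D_min = 2·71.875° − 6·45.520° + 360° = 230.628°.
Rainbow angle = D_min − 180° = 50.628°.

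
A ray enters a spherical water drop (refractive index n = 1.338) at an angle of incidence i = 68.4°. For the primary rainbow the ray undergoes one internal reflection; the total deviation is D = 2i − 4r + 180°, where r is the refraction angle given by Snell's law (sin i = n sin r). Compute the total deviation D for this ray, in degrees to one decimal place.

140.7°

sin r = sin 68.4° / 1.338 = 0.9298/1.338 = 0.6949; r = 44.02°.
D = 2·68.4° − 4·44.02° + 180° = 136.80° − 176.08° + 180° = 140.72°.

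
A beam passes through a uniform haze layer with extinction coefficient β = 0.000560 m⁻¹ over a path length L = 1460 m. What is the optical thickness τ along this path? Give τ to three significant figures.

τ = β·L = 0.000560 × 1460 = 0.8176.

0.818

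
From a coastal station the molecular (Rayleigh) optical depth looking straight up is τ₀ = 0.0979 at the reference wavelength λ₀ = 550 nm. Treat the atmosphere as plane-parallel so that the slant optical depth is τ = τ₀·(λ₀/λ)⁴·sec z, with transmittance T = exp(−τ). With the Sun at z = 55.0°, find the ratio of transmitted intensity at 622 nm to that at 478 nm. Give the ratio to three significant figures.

1.22

Airmass: sec 55.0° = 1.7434.
τ(622 nm) = 0.0979 × (550/622)⁴ × 1.7434 = 0.0979 × 0.6113 × 1.7434 = 0.1043.
τ(478 nm) = 0.0979 × (550/478)⁴ × 1.7434 = 0.0979 × 1.7528 × 1.7434 = 0.2992.
T(622)/T(478) = exp(τ_B − τ_A) = exp(0.1948) = 1.2151.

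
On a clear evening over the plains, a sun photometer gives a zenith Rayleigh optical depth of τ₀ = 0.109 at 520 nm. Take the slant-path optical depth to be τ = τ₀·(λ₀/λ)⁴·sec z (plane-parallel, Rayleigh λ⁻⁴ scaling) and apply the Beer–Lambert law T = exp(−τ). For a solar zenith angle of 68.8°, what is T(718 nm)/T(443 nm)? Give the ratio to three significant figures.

Airmass: sec 68.8° = 2.7653.
τ(718 nm) = 0.109 × (520/718)⁴ × 2.7653 = 0.109 × 0.2751 × 2.7653 = 0.0829.
τ(443 nm) = 0.109 × (520/443)⁴ × 2.7653 = 0.109 × 1.8984 × 2.7653 = 0.5722.
T(718)/T(443) = exp(τ_B − τ_A) = exp(0.4893) = 1.6312.

1.63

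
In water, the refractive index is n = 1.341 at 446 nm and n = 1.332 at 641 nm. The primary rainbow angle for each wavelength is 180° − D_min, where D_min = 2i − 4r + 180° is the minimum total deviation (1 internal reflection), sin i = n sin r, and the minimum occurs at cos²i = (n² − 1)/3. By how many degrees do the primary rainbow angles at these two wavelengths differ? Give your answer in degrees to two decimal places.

1.29°

At 446 nm (n = 1.341): cos²i = 0.26609 → i = 58.946°, r = 39.705°, D_min = 139.071°, rainbow angle = 40.929°.
At 641 nm (n = 1.332): cos²i = 0.25807 → i = 59.469°, r = 40.290°, D_min = 137.776°, rainbow angle = 42.224°.
Angular width = |40.929° − 42.224°| = 1.295°.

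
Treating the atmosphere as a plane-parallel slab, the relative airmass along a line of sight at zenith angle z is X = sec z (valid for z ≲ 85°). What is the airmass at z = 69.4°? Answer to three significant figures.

2.84

X = sec z = 1/cos 69.4° = 1/0.3518 = 2.8422.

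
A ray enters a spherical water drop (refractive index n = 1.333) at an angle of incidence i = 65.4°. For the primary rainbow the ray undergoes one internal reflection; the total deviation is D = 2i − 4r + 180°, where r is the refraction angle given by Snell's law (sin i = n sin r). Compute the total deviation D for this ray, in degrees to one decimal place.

sin r = sin 65.4° / 1.333 = 0.9092/1.333 = 0.6821; r = 43.01°.
D = 2·65.4° − 4·43.01° + 180° = 130.80° − 172.03° + 180° = 138.77°.

138.8°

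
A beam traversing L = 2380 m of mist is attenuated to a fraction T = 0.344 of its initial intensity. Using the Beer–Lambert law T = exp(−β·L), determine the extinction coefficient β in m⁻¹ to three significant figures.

Beer–Lambert: T = exp(−βL) ⇒ β = −ln(T)/L = −ln(0.344)/2380 = 1.0671/2380 = 0.0004484 m⁻¹.

0.000448 m⁻¹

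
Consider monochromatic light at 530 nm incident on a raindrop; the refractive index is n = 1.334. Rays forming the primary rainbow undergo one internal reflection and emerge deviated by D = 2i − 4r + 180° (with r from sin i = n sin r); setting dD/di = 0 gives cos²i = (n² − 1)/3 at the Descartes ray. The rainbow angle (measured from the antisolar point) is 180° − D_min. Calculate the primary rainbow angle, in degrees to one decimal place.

cos²i = (1.77956 − 1)/3 = 0.25985; i = arccos(0.50976) = 59.352°.
sin r = sin 59.352°/1.334 = 0.64492; r = 40.159°.
D_min = 2·59.352° − 4·40.159° + 180° = 138.067°.
Rainbow angle = 180° − D_min = 41.933°.

41.9°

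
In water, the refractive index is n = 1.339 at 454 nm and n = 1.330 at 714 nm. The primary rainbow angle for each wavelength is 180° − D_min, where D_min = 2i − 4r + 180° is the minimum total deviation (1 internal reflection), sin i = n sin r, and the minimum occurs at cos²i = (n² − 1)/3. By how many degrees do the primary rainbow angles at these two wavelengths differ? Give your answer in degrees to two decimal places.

1.30°

At 454 nm (n = 1.339): cos²i = 0.26431 → i = 59.062°, r = 39.834°, D_min = 138.786°, rainbow angle = 41.214°.
At 714 nm (n = 1.330): cos²i = 0.25630 → i = 59.585°, r = 40.422°, D_min = 137.484°, rainbow angle = 42.516°.
Angular width = |41.214° − 42.516°| = 1.303°.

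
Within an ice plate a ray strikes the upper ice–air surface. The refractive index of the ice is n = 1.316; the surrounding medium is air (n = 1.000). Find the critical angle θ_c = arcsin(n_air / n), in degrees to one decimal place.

49.5°

sin θ_c = n_air / n = 1.000 / 1.316 = 0.7599.
θ_c = arcsin(0.7599) = 49.45°.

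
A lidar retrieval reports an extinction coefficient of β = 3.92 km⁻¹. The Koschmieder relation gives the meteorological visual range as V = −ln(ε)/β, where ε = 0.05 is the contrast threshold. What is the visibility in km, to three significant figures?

0.764 km

V = −ln(0.05) / 3.92 = 2.996 / 3.92 = 0.7642 km.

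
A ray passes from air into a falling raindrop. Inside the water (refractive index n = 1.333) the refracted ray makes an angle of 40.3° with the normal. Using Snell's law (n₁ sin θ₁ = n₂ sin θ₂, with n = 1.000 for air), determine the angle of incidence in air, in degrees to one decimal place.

Snell: sin θ_i = n · sin θ_r = 1.333 × sin 40.3° = 1.333 × 0.6468 = 0.8622.
θ_i = arcsin(0.8622) = 59.56°.

59.6°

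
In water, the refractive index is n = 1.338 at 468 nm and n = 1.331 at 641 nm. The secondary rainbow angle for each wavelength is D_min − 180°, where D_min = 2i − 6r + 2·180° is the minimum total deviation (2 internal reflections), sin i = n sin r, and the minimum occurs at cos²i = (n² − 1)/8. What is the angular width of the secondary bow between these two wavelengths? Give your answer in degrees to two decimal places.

At 468 nm (n = 1.338): cos²i = 0.09878 → i = 71.682°, r = 45.195°, D_min = 232.193°, rainbow angle = 52.193°.
At 641 nm (n = 1.331): cos²i = 0.09645 → i = 71.907°, r = 45.575°, D_min = 230.365°, rainbow angle = 50.365°.
Angular width = |52.193° − 50.365°| = 1.828°.

1.83°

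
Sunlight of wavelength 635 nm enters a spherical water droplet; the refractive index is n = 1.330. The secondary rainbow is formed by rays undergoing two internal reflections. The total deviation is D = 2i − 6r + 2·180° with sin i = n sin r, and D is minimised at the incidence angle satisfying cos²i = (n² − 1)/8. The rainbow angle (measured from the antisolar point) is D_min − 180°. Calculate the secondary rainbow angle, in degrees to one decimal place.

50.1°

cos²i = (1.76890 − 1)/8 = 0.09611; i = arccos(0.31002) = 71.940°.
sin r = sin 71.940°/1.330 = 0.71483; r = 45.630°.
D_min = 2·71.940° − 6·45.630° + 360° = 230.101°.
Rainbow angle = D_min − 180° = 50.101°.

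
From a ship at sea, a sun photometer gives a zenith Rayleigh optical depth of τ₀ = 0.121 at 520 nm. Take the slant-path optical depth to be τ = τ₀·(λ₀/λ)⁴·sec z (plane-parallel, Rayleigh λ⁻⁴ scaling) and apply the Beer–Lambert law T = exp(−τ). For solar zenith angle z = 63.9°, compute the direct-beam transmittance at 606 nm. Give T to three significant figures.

sec 63.9° = 2.2730.
τ = 0.121 × (520/606)⁴ × 2.2730 = 0.121 × 0.5422 × 2.2730 = 0.1491.
T = exp(−0.1491) = 0.8615.

0.861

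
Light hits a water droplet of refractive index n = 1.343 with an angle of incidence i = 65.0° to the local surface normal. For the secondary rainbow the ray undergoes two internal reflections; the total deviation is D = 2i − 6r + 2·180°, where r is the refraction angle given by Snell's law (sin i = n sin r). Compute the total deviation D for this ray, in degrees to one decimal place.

235.4°

sin r = sin 65.0° / 1.343 = 0.9063/1.343 = 0.6748; r = 42.44°.
D = 2·65.0° − 6·42.44° + 2·180° = 130.00° − 254.65° + 360° = 235.35°.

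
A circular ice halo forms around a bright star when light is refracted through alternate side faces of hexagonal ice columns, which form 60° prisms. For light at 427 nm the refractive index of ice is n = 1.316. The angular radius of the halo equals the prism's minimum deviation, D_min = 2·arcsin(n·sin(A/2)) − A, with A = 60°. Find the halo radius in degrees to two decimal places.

22.30°

n·sin(A/2) = 1.316 × sin 30° = 1.316 × 0.5000 = 0.6580.
D_min = 2·arcsin(0.6580) − 60° = 2 × 41.148° − 60° = 22.295°.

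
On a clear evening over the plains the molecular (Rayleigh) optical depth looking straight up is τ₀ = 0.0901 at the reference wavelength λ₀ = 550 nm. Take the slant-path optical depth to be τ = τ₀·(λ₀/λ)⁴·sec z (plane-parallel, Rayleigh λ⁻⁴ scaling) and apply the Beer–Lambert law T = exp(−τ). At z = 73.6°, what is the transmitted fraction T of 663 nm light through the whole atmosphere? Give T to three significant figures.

sec 73.6° = 3.5418.
τ = 0.0901 × (550/663)⁴ × 3.5418 = 0.0901 × 0.4736 × 3.5418 = 0.1511.
T = exp(−0.1511) = 0.8597.

0.860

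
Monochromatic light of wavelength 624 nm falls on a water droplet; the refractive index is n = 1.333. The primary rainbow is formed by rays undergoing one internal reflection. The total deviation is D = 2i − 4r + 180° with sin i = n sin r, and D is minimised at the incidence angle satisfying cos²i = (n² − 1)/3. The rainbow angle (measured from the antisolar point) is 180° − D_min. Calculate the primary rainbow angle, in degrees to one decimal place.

cos²i = (1.77689 − 1)/3 = 0.25896; i = arccos(0.50888) = 59.410°.
sin r = sin 59.410°/1.333 = 0.64579; r = 40.225°.
D_min = 2·59.410° − 4·40.225° + 180° = 137.922°.
Rainbow angle = 180° − D_min = 42.078°.

42.1°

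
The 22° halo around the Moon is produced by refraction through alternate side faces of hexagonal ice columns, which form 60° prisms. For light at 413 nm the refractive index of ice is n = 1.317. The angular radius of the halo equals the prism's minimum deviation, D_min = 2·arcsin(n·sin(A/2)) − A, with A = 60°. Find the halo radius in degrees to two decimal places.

n·sin(A/2) = 1.317 × sin 30° = 1.317 × 0.5000 = 0.6585.
D_min = 2·arcsin(0.6585) − 60° = 2 × 41.186° − 60° = 22.371°.

22.37°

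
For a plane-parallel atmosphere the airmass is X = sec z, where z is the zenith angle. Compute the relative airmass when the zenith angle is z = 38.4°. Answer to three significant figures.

1.28

X = sec z = 1/cos 38.4° = 1/0.7837 = 1.2760.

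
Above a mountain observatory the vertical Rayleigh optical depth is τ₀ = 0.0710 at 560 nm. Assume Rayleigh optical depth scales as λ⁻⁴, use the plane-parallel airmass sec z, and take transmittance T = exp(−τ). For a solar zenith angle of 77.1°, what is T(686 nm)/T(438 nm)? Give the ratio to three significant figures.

Airmass: sec 77.1° = 4.4793.
τ(686 nm) = 0.0710 × (560/686)⁴ × 4.4793 = 0.0710 × 0.4441 × 4.4793 = 0.1412.
τ(438 nm) = 0.0710 × (560/438)⁴ × 4.4793 = 0.0710 × 2.6721 × 4.4793 = 0.8498.
T(686)/T(438) = exp(τ_B − τ_A) = exp(0.7086) = 2.0311.

2.03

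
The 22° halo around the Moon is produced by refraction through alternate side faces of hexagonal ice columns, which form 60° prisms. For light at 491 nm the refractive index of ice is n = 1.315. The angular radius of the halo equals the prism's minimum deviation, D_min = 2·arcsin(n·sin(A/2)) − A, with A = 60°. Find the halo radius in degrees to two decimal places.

22.22°

n·sin(A/2) = 1.315 × sin 30° = 1.315 × 0.5000 = 0.6575.
D_min = 2·arcsin(0.6575) − 60° = 2 × 41.109° − 60° = 22.219°.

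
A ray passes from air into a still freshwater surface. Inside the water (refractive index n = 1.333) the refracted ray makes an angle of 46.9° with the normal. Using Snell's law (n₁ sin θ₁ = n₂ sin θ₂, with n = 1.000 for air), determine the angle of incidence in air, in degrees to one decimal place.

76.7°

Snell: sin θ_i = n · sin θ_r = 1.333 × sin 46.9° = 1.333 × 0.7302 = 0.9733.
θ_i = arcsin(0.9733) = 76.73°.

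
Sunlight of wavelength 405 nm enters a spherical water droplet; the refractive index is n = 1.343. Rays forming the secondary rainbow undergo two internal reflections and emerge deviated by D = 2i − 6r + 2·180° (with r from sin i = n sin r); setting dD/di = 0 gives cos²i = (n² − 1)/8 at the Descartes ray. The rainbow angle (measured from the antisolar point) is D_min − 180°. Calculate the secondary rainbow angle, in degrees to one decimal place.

53.5°

cos²i = (1.80365 − 1)/8 = 0.10046; i = arccos(0.31695) = 71.522°.
sin r = sin 71.522°/1.343 = 0.70621; r = 44.928°.
D_min = 2·71.522° − 6·44.928° + 360° = 233.478°.
Rainbow angle = D_min − 180° = 53.478°.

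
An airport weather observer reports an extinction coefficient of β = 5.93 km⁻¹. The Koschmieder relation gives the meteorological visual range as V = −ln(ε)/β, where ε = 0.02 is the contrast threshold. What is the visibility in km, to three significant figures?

V = −ln(0.02) / 5.93 = 3.912 / 5.93 = 0.6597 km.

0.660 km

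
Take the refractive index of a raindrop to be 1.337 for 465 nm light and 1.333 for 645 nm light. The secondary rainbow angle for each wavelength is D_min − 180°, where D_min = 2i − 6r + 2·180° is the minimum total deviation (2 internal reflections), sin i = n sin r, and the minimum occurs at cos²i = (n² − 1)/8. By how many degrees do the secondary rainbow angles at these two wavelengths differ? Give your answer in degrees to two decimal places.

1.04°

At 465 nm (n = 1.337): cos²i = 0.09845 → i = 71.714°, r = 45.249°, D_min = 231.934°, rainbow angle = 51.934°.
At 645 nm (n = 1.333): cos²i = 0.09711 → i = 71.843°, r = 45.466°, D_min = 230.891°, rainbow angle = 50.891°.
Angular width = |51.934° − 50.891°| = 1.043°.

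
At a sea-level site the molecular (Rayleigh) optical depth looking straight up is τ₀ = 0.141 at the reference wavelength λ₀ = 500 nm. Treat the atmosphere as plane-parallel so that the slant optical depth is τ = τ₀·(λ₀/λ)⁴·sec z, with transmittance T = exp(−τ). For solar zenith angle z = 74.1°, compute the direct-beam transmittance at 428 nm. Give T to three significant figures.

0.383

sec 74.1° = 3.6502.
τ = 0.141 × (500/428)⁴ × 3.6502 = 0.141 × 1.8625 × 3.6502 = 0.9586.
T = exp(−0.9586) = 0.3834.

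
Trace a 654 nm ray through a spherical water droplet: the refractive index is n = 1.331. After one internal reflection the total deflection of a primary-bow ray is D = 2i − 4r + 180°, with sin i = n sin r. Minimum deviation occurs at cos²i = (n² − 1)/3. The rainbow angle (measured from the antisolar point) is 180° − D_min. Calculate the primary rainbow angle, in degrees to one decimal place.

cos²i = (1.77156 − 1)/3 = 0.25719; i = arccos(0.50714) = 59.527°.
sin r = sin 59.527°/1.331 = 0.64753; r = 40.356°.
D_min = 2·59.527° − 4·40.356° + 180° = 137.630°.
Rainbow angle = 180° − D_min = 42.370°.

42.4°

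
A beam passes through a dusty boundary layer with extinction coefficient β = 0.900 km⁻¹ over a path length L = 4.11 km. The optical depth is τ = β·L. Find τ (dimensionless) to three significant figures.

3.70

τ = β·L = 0.900 × 4.11 = 3.6990.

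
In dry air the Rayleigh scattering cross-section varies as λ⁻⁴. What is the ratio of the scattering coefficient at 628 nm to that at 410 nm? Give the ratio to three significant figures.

0.182

Rayleigh scattering ∝ λ⁻⁴, so the ratio of coefficients is the inverse fourth power of the wavelength ratio.
σ(628)/σ(410) = (410/628)⁴ = (0.6529)⁴ = 0.1817.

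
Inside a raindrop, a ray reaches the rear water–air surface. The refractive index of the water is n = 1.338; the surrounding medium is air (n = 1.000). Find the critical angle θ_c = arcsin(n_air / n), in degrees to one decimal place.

48.4°

sin θ_c = n_air / n = 1.000 / 1.338 = 0.7474.
θ_c = arcsin(0.7474) = 48.36°.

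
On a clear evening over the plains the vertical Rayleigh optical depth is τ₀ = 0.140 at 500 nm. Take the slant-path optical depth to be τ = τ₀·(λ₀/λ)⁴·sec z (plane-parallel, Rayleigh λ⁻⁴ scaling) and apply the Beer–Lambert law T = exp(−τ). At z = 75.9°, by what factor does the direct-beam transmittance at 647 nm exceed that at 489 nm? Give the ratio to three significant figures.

1.53

Airmass: sec 75.9° = 4.1048.
τ(647 nm) = 0.140 × (500/647)⁴ × 4.1048 = 0.140 × 0.3567 × 4.1048 = 0.2050.
τ(489 nm) = 0.140 × (500/489)⁴ × 4.1048 = 0.140 × 1.0931 × 4.1048 = 0.6282.
T(647)/T(489) = exp(τ_B − τ_A) = exp(0.4232) = 1.5268.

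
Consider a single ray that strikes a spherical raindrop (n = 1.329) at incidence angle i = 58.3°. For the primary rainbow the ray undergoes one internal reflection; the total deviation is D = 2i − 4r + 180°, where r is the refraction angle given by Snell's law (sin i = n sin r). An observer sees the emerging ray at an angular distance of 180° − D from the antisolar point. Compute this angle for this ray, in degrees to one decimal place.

42.6°

sin r = sin 58.3° / 1.329 = 0.8508/1.329 = 0.6402; r = 39.81°.
D = 2·58.3° − 4·39.81° + 180° = 116.60° − 159.22° + 180° = 137.38°.
Angle from antisolar point = 180° − D = 42.62°.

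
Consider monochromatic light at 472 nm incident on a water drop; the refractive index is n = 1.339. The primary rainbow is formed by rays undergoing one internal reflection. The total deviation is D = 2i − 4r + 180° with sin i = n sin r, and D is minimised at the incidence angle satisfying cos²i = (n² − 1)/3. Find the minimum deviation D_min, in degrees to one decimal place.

138.8°

cos²i = (1.79292 − 1)/3 = 0.26431; i = arccos(0.51411) = 59.062°.
sin r = sin 59.062°/1.339 = 0.64057; r = 39.834°.
D_min = 2·59.062° − 4·39.834° + 180° = 138.786°.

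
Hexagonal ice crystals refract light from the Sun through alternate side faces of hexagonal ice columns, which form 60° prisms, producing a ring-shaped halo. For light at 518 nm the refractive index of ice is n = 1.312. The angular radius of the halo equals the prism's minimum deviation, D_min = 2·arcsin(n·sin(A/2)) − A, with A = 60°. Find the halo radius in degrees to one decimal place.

n·sin(A/2) = 1.312 × sin 30° = 1.312 × 0.5000 = 0.6560.
D_min = 2·arcsin(0.6560) − 60° = 2 × 40.996° − 60° = 21.991°.

22.0°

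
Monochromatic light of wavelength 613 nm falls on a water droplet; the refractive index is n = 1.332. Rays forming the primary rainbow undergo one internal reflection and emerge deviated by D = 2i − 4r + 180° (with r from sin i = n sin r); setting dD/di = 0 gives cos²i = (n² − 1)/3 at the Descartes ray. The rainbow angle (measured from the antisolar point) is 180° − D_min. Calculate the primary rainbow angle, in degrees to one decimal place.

cos²i = (1.77422 − 1)/3 = 0.25807; i = arccos(0.50801) = 59.469°.
sin r = sin 59.469°/1.332 = 0.64666; r = 40.290°.
D_min = 2·59.469° − 4·40.290° + 180° = 137.776°.
Rainbow angle = 180° − D_min = 42.224°.

42.2°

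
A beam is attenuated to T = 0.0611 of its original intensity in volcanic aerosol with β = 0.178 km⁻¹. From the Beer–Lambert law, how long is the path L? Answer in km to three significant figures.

Beer–Lambert: T = exp(−βL) ⇒ L = −ln(T)/β = −ln(0.0611)/0.178 = 2.7952/0.178 = 15.7 km.

15.7 km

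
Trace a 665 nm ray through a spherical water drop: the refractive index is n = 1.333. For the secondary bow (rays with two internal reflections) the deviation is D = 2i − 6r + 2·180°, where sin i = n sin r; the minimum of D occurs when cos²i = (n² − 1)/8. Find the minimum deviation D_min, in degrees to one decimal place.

230.9°

cos²i = (1.77689 − 1)/8 = 0.09711; i = arccos(0.31163) = 71.843°.
sin r = sin 71.843°/1.333 = 0.71283; r = 45.466°.
D_min = 2·71.843° − 6·45.466° + 360° = 230.891°.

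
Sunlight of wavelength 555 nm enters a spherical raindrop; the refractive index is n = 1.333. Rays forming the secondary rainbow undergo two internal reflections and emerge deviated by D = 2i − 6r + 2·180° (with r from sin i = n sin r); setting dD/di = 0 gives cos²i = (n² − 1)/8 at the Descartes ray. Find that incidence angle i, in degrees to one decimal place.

cos²i = (1.333² − 1)/8 = (1.77689 − 1)/8 = 0.09711.
cos i = 0.31163, so i = 71.843°.

71.8°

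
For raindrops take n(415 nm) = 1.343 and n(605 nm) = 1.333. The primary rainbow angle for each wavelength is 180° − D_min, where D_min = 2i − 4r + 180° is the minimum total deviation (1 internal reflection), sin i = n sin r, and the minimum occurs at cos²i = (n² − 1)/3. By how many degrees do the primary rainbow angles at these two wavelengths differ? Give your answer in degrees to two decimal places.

At 415 nm (n = 1.343): cos²i = 0.26788 → i = 58.830°, r = 39.577°, D_min = 139.354°, rainbow angle = 40.646°.
At 605 nm (n = 1.333): cos²i = 0.25896 → i = 59.410°, r = 40.225°, D_min = 137.922°, rainbow angle = 42.078°.
Angular width = |40.646° − 42.078°| = 1.432°.

1.43°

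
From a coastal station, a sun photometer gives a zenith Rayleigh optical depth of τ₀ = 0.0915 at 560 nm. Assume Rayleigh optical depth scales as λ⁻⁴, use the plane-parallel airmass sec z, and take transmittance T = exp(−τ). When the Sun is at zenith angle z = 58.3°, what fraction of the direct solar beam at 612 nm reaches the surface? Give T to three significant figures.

0.885

sec 58.3° = 1.9031.
τ = 0.0915 × (560/612)⁴ × 1.9031 = 0.0915 × 0.7010 × 1.9031 = 0.1221.
T = exp(−0.1221) = 0.8851.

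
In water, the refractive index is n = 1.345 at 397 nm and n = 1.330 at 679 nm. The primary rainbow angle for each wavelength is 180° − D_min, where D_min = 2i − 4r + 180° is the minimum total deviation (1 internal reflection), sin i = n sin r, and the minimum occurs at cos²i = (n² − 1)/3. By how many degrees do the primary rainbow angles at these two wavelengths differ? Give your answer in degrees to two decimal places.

2.15°

At 397 nm (n = 1.345): cos²i = 0.26967 → i = 58.715°, r = 39.448°, D_min = 139.635°, rainbow angle = 40.365°.
At 679 nm (n = 1.330): cos²i = 0.25630 → i = 59.585°, r = 40.422°, D_min = 137.484°, rainbow angle = 42.516°.
Angular width = |40.365° − 42.516°| = 2.152°.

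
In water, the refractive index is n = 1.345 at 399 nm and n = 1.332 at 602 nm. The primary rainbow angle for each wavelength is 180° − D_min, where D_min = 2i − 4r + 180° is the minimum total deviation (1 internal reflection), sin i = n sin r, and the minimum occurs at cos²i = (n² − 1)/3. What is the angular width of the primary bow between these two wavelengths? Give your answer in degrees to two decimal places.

1.86°

At 399 nm (n = 1.345): cos²i = 0.26967 → i = 58.715°, r = 39.448°, D_min = 139.635°, rainbow angle = 40.365°.
At 602 nm (n = 1.332): cos²i = 0.25807 → i = 59.469°, r = 40.290°, D_min = 137.776°, rainbow angle = 42.224°.
Angular width = |40.365° − 42.224°| = 1.859°.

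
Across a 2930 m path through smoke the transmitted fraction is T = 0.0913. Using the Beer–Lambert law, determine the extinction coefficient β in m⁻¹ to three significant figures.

0.000817 m⁻¹

Beer–Lambert: T = exp(−βL) ⇒ β = −ln(T)/L = −ln(0.0913)/2930 = 2.3936/2930 = 0.0008169 m⁻¹.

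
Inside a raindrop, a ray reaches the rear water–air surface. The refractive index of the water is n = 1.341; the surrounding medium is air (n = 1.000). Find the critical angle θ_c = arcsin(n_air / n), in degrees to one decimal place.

sin θ_c = n_air / n = 1.000 / 1.341 = 0.7457.
θ_c = arcsin(0.7457) = 48.22°.

48.2°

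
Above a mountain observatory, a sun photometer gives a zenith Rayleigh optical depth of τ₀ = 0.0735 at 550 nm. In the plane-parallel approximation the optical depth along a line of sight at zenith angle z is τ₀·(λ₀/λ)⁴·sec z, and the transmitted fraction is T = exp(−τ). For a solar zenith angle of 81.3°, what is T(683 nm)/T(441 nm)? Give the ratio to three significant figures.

Airmass: sec 81.3° = 6.6111.
τ(683 nm) = 0.0735 × (550/683)⁴ × 6.6111 = 0.0735 × 0.4205 × 6.6111 = 0.2043.
τ(441 nm) = 0.0735 × (550/441)⁴ × 6.6111 = 0.0735 × 2.4193 × 6.6111 = 1.1756.
T(683)/T(441) = exp(τ_B − τ_A) = exp(0.9713) = 2.6413.

2.64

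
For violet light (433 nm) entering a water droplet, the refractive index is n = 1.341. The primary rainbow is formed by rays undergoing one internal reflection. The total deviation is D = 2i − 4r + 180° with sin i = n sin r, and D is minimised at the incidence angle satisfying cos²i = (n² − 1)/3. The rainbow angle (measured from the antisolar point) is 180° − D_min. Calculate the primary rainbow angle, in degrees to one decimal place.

cos²i = (1.79828 − 1)/3 = 0.26609; i = arccos(0.51584) = 58.946°.
sin r = sin 58.946°/1.341 = 0.63884; r = 39.705°.
D_min = 2·58.946° − 4·39.705° + 180° = 139.071°.
Rainbow angle = 180° − D_min = 40.929°.

40.9°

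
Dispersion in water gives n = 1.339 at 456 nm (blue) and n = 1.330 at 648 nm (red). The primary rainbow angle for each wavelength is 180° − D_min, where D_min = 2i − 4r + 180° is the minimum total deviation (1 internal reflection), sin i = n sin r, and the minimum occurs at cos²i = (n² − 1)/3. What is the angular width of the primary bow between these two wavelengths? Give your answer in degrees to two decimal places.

1.30°

At 456 nm (n = 1.339): cos²i = 0.26431 → i = 59.062°, r = 39.834°, D_min = 138.786°, rainbow angle = 41.214°.
At 648 nm (n = 1.330): cos²i = 0.25630 → i = 59.585°, r = 40.422°, D_min = 137.484°, rainbow angle = 42.516°.
Angular width = |41.214° − 42.516°| = 1.303°.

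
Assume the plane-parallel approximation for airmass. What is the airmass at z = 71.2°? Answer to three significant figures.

3.10

X = sec z = 1/cos 71.2° = 1/0.3223 = 3.1030.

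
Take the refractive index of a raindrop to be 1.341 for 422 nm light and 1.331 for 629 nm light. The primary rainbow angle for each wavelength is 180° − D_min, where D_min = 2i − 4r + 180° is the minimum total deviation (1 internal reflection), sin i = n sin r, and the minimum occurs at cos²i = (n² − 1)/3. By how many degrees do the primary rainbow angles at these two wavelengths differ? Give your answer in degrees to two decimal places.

1.44°

At 422 nm (n = 1.341): cos²i = 0.26609 → i = 58.946°, r = 39.705°, D_min = 139.071°, rainbow angle = 40.929°.
At 629 nm (n = 1.331): cos²i = 0.25719 → i = 59.527°, r = 40.356°, D_min = 137.630°, rainbow angle = 42.370°.
Angular width = |40.929° − 42.370°| = 1.441°.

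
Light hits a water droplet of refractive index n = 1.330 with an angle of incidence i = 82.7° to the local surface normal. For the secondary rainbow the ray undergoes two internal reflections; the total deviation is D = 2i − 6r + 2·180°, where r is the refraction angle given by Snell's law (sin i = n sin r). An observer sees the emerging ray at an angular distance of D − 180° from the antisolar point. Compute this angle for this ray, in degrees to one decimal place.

56.0°

sin r = sin 82.7° / 1.330 = 0.9919/1.330 = 0.7458; r = 48.23°.
D = 2·82.7° − 6·48.23° + 2·180° = 165.40° − 289.36° + 360° = 236.04°.
Angle from antisolar point = D − 180° = 56.04°.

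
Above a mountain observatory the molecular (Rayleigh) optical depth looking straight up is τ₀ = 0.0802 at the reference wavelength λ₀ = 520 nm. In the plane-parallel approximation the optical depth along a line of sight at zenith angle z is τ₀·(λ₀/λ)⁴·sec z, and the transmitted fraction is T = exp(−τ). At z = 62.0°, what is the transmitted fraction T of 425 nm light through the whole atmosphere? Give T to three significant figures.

sec 62.0° = 2.1301.
τ = 0.0802 × (520/425)⁴ × 2.1301 = 0.0802 × 2.2411 × 2.1301 = 0.3828.
T = exp(−0.3828) = 0.6819.

0.682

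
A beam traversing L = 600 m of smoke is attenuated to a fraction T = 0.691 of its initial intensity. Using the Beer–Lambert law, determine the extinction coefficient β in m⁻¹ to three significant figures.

Beer–Lambert: T = exp(−βL) ⇒ β = −ln(T)/L = −ln(0.691)/600 = 0.3696/600 = 0.000616 m⁻¹.

0.000616 m⁻¹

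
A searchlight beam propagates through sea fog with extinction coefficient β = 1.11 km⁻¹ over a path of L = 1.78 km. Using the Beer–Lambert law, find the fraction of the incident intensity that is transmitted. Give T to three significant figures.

τ = β·L = 1.11 × 1.78 = 1.9758.
T = exp(−1.9758) = 0.1387.

0.139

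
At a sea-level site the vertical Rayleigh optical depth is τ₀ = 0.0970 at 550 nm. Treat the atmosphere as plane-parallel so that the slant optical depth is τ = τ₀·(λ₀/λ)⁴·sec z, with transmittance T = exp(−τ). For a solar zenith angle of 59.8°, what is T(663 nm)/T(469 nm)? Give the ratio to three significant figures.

Airmass: sec 59.8° = 1.9880.
τ(663 nm) = 0.0970 × (550/663)⁴ × 1.9880 = 0.0970 × 0.4736 × 1.9880 = 0.0913.
τ(469 nm) = 0.0970 × (550/469)⁴ × 1.9880 = 0.0970 × 1.8913 × 1.9880 = 0.3647.
T(663)/T(469) = exp(τ_B − τ_A) = exp(0.2734) = 1.3144.

1.31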